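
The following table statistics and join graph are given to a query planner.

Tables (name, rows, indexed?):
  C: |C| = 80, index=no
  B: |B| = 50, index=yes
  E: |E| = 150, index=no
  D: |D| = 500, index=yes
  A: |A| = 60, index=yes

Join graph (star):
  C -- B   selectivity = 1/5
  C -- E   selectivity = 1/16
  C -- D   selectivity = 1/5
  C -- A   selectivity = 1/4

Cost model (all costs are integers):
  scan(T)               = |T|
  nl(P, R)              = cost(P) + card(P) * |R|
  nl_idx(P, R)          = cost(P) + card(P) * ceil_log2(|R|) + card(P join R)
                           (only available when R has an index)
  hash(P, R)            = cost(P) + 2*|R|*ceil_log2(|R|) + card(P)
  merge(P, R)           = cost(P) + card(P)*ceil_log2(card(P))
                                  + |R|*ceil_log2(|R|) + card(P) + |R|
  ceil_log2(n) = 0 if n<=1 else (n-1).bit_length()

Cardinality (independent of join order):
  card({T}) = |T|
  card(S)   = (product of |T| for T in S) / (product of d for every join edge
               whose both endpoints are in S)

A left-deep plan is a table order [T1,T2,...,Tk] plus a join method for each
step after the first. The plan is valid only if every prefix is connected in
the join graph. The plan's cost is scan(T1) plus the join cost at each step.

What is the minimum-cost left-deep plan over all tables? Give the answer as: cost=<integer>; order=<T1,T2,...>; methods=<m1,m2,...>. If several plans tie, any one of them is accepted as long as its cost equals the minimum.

cost=132490; order=E,C,B,A,D; methods=hash,hash,hash,hash

Selinger DP (subsets sized 1..n):
  {C}: scan cost=80, card=80
  {B}: scan cost=50, card=50
  {E}: scan cost=150, card=150
  {D}: scan cost=500, card=500
  {A}: scan cost=60, card=60
  {BC}: card=800; try (B,hash)→760, (C,merge)→1040, (B,merge)→1070, (C,hash)→1220, (B,nl_idx)→1360, (C,nl)→4050 …(+1); best=760 via (B,hash)
  {CE}: card=750; try (C,hash)→1420, (E,merge)→2070, (C,merge)→2140, (E,hash)→2560, (E,nl)→12080, (C,nl)→12150; best=1420 via (C,hash)
  {CD}: card=8000; try (C,hash)→2120, (D,merge)→5720, (C,merge)→6140, (D,nl_idx)→8800, (D,hash)→9160, (D,nl)→40080 …(+1); best=2120 via (C,hash)
  {AC}: card=1200; try (A,hash)→880, (C,merge)→1120, (A,merge)→1140, (C,hash)→1240, (A,nl_idx)→1760, (C,nl)→4860 …(+1); best=880 via (A,hash)
  {BCE}: card=7500; try (B,hash)→2770, (E,hash)→3960, (B,merge)→10020, (E,merge)→10910, (B,nl_idx)→13420, (B,nl)→38920 …(+1); best=2770 via (B,hash)
  {BCD}: card=80000; try (D,hash)→10560, (B,hash)→10720, (D,merge)→14560, (D,nl_idx)→87960, (B,merge)→114470, (B,nl_idx)→130120 …(+2); best=10560 via (D,hash)
  {ABC}: card=12000; try (A,hash)→2280, (B,hash)→2680, (A,merge)→9980, (B,merge)→15630, (A,nl_idx)→17560, (B,nl_idx)→20080 …(+2); best=2280 via (A,hash)
  {CDE}: card=75000; try (D,hash)→11170, (E,hash)→12520, (D,merge)→14670, (D,nl_idx)→83170, (E,merge)→115470, (D,nl)→376420 …(+1); best=11170 via (D,hash)
  {ACE}: card=11250; try (A,hash)→2890, (E,hash)→4480, (A,merge)→10090, (E,merge)→16630, (A,nl_idx)→17170, (A,nl)→46420 …(+1); best=2890 via (A,hash)
  {ACD}: card=120000; try (A,hash)→10840, (D,hash)→11080, (D,merge)→20280, (A,merge)→114540, (D,nl_idx)→131680, (A,nl_idx)→170120 …(+2); best=10840 via (A,hash)
  {BCDE}: card=750000; try (D,hash)→19270, (B,hash)→86770, (E,hash)→92960, (D,merge)→112770, (D,nl_idx)→820270, (B,nl_idx)→1211170 …(+5); best=19270 via (D,hash)
  {ABCE}: card=112500; try (A,hash)→10990, (B,hash)→14740, (E,hash)→16680, (A,merge)→108190, (A,nl_idx)→160270, (B,merge)→171990 …(+5); best=10990 via (A,hash)
  {ABCD}: card=1200000; try (D,hash)→23280, (A,hash)→91280, (B,hash)→131440, (D,merge)→187280, (D,nl_idx)→1310280, (A,merge)→1450980 …(+6); best=23280 via (D,hash)
  {ACDE}: card=1125000; try (D,hash)→23140, (A,hash)→86890, (E,hash)→133240, (D,merge)→176640, (D,nl_idx)→1229140, (A,merge)→1361590 …(+5); best=23140 via (D,hash)
  {ABCDE}: card=11250000; try (D,hash)→132490, (A,hash)→769990, (B,hash)→1148740, (E,hash)→1225680, (D,merge)→2040990, (D,nl_idx)→12273490 …(+9); best=132490 via (D,hash)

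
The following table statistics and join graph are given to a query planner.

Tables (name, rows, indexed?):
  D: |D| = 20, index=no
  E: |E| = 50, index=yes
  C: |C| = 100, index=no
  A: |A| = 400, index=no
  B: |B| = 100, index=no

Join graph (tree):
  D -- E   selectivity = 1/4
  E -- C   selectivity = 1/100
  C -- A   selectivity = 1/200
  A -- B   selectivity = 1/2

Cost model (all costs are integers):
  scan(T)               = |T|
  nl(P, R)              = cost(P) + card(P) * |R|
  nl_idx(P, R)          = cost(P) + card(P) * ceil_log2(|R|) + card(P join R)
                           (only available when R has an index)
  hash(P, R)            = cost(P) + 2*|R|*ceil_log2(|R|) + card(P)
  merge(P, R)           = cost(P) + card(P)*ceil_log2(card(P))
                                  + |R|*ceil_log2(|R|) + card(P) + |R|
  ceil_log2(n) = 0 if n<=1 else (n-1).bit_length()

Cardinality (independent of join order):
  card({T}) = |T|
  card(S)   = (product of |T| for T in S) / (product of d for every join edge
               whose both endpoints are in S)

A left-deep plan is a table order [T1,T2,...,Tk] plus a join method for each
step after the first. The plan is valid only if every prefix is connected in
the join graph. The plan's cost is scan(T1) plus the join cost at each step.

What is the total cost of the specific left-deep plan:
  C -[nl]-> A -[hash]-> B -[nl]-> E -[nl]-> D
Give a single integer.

step 1: scan C: cost=100, card=100
step 2: join A via nl
    card(P join A) = 100*400/(200) = 200
    cost = 100 + 100*400 = 40100
step 3: join B via hash
    card(P join B) = 200*100/(2) = 10000
    cost = 40100 + 2*100*7 + 200 = 41700
step 4: join E via nl
    card(P join E) = 10000*50/(100) = 5000
    cost = 41700 + 10000*50 = 541700
step 5: join D via nl
    card(P join D) = 5000*20/(4) = 25000
    cost = 541700 + 5000*20 = 641700

641700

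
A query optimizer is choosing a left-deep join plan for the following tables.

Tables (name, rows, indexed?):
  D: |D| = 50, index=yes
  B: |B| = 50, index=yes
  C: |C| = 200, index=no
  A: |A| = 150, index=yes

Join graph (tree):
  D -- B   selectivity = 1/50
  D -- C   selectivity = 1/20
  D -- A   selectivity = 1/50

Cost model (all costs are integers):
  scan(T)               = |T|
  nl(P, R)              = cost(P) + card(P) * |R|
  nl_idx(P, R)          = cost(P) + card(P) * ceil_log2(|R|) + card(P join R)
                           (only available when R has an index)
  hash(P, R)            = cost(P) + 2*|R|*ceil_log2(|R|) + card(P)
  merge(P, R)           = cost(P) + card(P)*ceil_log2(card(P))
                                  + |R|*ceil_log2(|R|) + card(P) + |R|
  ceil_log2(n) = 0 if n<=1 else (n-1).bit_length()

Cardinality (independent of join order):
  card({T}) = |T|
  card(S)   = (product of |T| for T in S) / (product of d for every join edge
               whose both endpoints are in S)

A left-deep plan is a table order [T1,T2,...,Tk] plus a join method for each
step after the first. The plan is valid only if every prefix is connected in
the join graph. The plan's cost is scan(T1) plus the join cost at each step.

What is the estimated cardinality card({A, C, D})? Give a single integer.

Tables in S: A(150), C(200), D(50)
Edges inside S: D-C(d=20), D-A(d=50)
numerator = 150 * 200 * 50 = 1500000
denominator = 20 * 50 = 1000
card(S) = 1500000 / 1000 = 1500

1500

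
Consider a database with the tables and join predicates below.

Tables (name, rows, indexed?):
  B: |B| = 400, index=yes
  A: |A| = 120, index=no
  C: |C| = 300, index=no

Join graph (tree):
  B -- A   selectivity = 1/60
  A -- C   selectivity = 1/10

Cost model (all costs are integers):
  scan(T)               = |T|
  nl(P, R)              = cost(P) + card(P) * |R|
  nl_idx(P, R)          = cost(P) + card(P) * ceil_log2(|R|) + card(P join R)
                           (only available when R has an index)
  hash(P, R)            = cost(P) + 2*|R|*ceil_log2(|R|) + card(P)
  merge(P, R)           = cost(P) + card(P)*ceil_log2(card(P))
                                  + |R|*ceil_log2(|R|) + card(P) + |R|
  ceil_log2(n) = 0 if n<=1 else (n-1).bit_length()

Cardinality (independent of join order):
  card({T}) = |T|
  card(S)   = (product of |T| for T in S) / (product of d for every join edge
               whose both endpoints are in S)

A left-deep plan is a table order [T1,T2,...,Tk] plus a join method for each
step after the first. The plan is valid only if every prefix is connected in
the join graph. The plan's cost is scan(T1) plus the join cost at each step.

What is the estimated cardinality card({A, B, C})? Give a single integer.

24000

Tables in S: A(120), B(400), C(300)
Edges inside S: B-A(d=60), A-C(d=10)
numerator = 120 * 400 * 300 = 14400000
denominator = 60 * 10 = 600
card(S) = 14400000 / 600 = 24000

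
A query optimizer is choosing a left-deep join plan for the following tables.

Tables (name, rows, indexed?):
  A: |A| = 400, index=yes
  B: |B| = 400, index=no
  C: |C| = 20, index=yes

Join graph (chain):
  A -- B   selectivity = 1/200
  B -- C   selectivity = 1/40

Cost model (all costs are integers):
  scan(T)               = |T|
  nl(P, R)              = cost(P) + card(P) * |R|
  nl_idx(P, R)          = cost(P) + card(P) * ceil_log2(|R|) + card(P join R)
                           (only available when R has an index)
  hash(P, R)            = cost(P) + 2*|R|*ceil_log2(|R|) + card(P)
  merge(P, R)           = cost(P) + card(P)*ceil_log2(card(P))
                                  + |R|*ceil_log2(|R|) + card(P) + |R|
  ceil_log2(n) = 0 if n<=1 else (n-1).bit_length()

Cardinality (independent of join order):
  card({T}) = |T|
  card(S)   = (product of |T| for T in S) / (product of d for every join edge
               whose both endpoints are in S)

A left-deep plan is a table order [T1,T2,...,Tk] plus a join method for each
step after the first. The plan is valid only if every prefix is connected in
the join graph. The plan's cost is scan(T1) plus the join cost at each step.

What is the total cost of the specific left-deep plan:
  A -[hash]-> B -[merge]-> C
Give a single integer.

16920

step 1: scan A: cost=400, card=400
step 2: join B via hash
    card(P join B) = 400*400/(200) = 800
    cost = 400 + 2*400*9 + 400 = 8000
step 3: join C via merge
    card(P join C) = 800*20/(40) = 400
    cost = 8000 + 800*10 + 20*5 + 800 + 20 = 16920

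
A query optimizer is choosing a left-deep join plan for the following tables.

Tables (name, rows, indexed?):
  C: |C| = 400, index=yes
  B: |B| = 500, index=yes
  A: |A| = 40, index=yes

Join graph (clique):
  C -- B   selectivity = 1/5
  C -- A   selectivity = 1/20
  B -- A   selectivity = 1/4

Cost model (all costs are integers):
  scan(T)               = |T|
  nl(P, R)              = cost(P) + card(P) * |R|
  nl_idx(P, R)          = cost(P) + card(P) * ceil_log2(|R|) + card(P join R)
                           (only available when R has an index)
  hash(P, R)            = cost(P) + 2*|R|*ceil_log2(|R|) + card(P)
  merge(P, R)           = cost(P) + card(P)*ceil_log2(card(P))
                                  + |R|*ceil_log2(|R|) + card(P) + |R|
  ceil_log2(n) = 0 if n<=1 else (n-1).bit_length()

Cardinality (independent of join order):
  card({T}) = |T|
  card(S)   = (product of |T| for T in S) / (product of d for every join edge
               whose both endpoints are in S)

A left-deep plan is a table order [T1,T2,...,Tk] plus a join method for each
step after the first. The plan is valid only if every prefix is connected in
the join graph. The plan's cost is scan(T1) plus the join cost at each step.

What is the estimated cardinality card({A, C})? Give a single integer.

Tables in S: A(40), C(400)
Edges inside S: C-A(d=20)
numerator = 40 * 400 = 16000
denominator = 20 = 20
card(S) = 16000 / 20 = 800

800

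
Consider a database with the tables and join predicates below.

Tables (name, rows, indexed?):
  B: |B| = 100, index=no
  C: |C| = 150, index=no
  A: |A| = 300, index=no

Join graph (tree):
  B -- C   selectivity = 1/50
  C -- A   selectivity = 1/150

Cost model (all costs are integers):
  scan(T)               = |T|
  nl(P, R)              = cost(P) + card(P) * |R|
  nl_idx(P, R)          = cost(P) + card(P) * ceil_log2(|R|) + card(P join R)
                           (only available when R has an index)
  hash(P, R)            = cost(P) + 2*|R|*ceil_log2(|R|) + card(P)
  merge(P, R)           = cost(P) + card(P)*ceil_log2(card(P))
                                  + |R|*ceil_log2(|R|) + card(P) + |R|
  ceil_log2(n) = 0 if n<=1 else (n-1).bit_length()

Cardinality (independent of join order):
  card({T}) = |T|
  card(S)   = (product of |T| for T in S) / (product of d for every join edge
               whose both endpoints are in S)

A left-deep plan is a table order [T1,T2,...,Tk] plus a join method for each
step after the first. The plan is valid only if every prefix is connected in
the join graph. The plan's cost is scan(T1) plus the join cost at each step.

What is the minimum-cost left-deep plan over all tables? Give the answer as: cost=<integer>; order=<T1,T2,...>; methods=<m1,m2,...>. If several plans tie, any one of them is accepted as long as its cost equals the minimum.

cost=4700; order=A,C,B; methods=hash,hash

Selinger DP (subsets sized 1..n):
  {B}: scan cost=100, card=100
  {C}: scan cost=150, card=150
  {A}: scan cost=300, card=300
  {BC}: card=300; try (B,hash)→1700, (C,merge)→2250, (B,merge)→2300, (C,hash)→2600, (C,nl)→15100, (B,nl)→15150; best=1700 via (B,hash)
  {AC}: card=300; try (C,hash)→3000, (A,merge)→4500, (C,merge)→4650, (A,hash)→5700, (A,nl)→45150, (C,nl)→45300; best=3000 via (C,hash)
  {ABC}: card=600; try (B,hash)→4700, (B,merge)→6800, (A,hash)→7400, (A,merge)→7700, (B,nl)→33000, (A,nl)→91700; best=4700 via (B,hash)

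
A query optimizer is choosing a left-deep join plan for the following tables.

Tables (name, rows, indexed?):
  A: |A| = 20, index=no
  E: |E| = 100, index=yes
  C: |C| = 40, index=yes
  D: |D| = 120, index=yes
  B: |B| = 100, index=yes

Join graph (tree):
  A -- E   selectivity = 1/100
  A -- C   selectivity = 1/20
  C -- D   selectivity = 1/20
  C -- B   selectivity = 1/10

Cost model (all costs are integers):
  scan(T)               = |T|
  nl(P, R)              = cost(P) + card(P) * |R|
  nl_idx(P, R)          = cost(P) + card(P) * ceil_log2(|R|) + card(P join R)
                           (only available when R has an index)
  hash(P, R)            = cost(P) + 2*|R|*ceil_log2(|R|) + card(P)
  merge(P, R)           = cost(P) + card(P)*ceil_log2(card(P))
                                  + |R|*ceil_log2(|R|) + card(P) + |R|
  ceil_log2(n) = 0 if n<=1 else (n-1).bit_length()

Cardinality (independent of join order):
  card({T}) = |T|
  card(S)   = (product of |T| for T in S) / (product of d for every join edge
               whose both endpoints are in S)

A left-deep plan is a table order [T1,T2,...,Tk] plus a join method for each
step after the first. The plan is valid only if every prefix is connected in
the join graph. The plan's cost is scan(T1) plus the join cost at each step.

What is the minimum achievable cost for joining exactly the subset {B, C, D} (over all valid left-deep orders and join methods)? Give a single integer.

2200

Selinger DP over subsets of {B,C,D}:
  {C}: scan cost=40, card=40
  {D}: scan cost=120, card=120
  {B}: scan cost=100, card=100
  {CD}: card=240; try (D,nl_idx)→560, (C,hash)→720, (C,nl_idx)→1080, (D,merge)→1280, (C,merge)→1360, (D,hash)→1760 …(+2); best=560 via (D,nl_idx)
  {BC}: card=400; try (C,hash)→680, (B,nl_idx)→720, (C,nl_idx)→1100, (B,merge)→1120, (C,merge)→1180, (B,hash)→1480 …(+2); best=680 via (C,hash)
  {BCD}: card=2400; try (B,hash)→2200, (D,hash)→2760, (B,merge)→3520, (B,nl_idx)→4640, (D,merge)→5640, (D,nl_idx)→5880 …(+2); best=2200 via (B,hash)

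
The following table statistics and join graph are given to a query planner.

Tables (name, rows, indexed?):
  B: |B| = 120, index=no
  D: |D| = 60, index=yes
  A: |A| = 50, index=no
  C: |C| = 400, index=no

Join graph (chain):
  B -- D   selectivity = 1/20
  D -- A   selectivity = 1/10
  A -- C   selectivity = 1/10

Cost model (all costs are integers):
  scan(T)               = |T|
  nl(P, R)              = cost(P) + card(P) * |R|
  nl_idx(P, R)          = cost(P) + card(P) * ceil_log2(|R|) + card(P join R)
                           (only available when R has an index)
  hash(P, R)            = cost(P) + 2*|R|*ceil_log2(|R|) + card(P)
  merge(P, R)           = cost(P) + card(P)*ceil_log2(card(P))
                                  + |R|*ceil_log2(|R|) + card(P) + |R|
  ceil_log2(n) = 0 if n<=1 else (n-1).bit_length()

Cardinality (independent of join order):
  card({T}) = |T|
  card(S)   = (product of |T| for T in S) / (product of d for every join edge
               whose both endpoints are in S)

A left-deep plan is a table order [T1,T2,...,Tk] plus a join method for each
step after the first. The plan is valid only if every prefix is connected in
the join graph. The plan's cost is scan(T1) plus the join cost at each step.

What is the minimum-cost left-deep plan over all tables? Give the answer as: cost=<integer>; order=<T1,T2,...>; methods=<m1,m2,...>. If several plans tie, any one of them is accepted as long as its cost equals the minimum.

cost=10920; order=B,D,A,C; methods=hash,hash,hash

Selinger DP (subsets sized 1..n):
  {B}: scan cost=120, card=120
  {D}: scan cost=60, card=60
  {A}: scan cost=50, card=50
  {C}: scan cost=400, card=400
  {BD}: card=360; try (D,hash)→960, (D,nl_idx)→1200, (B,merge)→1440, (D,merge)→1500, (B,hash)→1800, (B,nl)→7260 …(+1); best=960 via (D,hash)
  {AD}: card=300; try (D,nl_idx)→650, (A,hash)→720, (D,hash)→820, (D,merge)→820, (A,merge)→830, (D,nl)→3050 …(+1); best=650 via (D,nl_idx)
  {AC}: card=2000; try (A,hash)→1400, (C,merge)→4400, (A,merge)→4750, (C,hash)→7300, (C,nl)→20050, (A,nl)→20400; best=1400 via (A,hash)
  {ABD}: card=1800; try (A,hash)→1920, (B,hash)→2630, (B,merge)→4610, (A,merge)→4910, (A,nl)→18960, (B,nl)→36650; best=1920 via (A,hash)
  {ACD}: card=12000; try (D,hash)→4120, (C,merge)→7650, (C,hash)→8150, (D,nl_idx)→25400, (D,merge)→25820, (C,nl)→120650 …(+1); best=4120 via (D,hash)
  {ABCD}: card=72000; try (C,hash)→10920, (B,hash)→17800, (C,merge)→27520, (B,merge)→185080, (C,nl)→721920, (B,nl)→1444120; best=10920 via (C,hash)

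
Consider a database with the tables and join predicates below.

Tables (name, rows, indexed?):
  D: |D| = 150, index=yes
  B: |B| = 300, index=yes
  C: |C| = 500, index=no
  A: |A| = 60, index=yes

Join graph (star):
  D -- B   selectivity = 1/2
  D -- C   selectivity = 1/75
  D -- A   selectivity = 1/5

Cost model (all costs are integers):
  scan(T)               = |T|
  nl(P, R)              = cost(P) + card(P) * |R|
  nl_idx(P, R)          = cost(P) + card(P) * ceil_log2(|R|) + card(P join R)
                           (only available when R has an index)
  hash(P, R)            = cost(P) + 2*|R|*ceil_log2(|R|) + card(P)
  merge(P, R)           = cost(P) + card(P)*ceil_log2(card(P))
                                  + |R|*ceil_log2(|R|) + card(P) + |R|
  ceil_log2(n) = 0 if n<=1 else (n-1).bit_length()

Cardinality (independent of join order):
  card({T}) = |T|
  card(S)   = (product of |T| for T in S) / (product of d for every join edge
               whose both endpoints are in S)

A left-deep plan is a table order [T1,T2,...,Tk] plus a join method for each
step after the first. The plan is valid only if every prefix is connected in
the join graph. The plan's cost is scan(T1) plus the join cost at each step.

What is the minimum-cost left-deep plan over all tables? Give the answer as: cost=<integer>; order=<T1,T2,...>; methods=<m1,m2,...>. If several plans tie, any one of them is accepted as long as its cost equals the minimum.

cost=22520; order=C,D,A,B; methods=hash,hash,hash

Selinger DP (subsets sized 1..n):
  {D}: scan cost=150, card=150
  {B}: scan cost=300, card=300
  {C}: scan cost=500, card=500
  {A}: scan cost=60, card=60
  {BD}: card=22500; try (D,hash)→3000, (B,merge)→4500, (D,merge)→4650, (B,hash)→5700, (B,nl_idx)→24000, (D,nl_idx)→25200 …(+2); best=3000 via (D,hash)
  {CD}: card=1000; try (D,hash)→3400, (D,nl_idx)→5500, (C,merge)→6500, (D,merge)→6850, (C,hash)→9300, (C,nl)→75150 …(+1); best=3400 via (D,hash)
  {AD}: card=1800; try (A,hash)→1020, (D,merge)→1830, (A,merge)→1920, (D,nl_idx)→2340, (D,hash)→2520, (A,nl_idx)→2850 …(+2); best=1020 via (A,hash)
  {BCD}: card=150000; try (B,hash)→9800, (B,merge)→17400, (C,hash)→34500, (B,nl_idx)→162400, (B,nl)→303400, (C,merge)→368000 …(+1); best=9800 via (B,hash)
  {ABD}: card=270000; try (B,hash)→8220, (B,merge)→25620, (A,hash)→26220, (B,nl_idx)→287220, (A,merge)→363420, (A,nl_idx)→408000 …(+2); best=8220 via (B,hash)
  {ACD}: card=12000; try (A,hash)→5120, (C,hash)→11820, (A,merge)→14820, (A,nl_idx)→21400, (C,merge)→27620, (A,nl)→63400 …(+1); best=5120 via (A,hash)
  {ABCD}: card=1800000; try (B,hash)→22520, (A,hash)→160520, (B,merge)→188120, (C,hash)→287220, (B,nl_idx)→1913120, (A,nl_idx)→2709800 …(+5); best=22520 via (B,hash)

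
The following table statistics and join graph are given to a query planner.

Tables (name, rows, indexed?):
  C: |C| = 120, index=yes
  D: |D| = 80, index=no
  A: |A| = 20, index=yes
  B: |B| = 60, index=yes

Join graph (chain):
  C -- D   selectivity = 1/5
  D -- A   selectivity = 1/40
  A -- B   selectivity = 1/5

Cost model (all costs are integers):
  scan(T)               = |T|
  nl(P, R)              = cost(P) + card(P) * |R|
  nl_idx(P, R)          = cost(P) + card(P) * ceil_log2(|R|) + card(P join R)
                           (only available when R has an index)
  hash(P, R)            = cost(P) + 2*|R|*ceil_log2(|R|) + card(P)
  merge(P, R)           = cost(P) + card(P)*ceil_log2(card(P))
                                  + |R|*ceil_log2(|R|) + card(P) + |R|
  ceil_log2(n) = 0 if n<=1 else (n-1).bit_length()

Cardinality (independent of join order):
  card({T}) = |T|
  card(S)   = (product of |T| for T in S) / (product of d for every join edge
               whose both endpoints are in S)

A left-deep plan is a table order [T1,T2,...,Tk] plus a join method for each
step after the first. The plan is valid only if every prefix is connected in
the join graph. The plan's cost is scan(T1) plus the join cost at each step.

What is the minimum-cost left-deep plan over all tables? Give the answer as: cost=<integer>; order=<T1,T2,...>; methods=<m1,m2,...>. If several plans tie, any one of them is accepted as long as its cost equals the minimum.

cost=3220; order=D,A,B,C; methods=hash,merge,hash

Selinger DP (subsets sized 1..n):
  {C}: scan cost=120, card=120
  {D}: scan cost=80, card=80
  {A}: scan cost=20, card=20
  {B}: scan cost=60, card=60
  {CD}: card=1920; try (D,hash)→1360, (C,merge)→1680, (D,merge)→1720, (C,hash)→1840, (C,nl_idx)→2560, (C,nl)→9680 …(+1); best=1360 via (D,hash)
  {AD}: card=40; try (A,hash)→360, (A,nl_idx)→520, (D,merge)→780, (A,merge)→840, (D,hash)→1160, (D,nl)→1620 …(+1); best=360 via (A,hash)
  {AB}: card=240; try (A,hash)→320, (B,nl_idx)→380, (B,merge)→560, (A,merge)→600, (A,nl_idx)→600, (B,hash)→760 …(+2); best=320 via (A,hash)
  {ACD}: card=960; try (C,merge)→1600, (C,nl_idx)→1600, (C,hash)→2080, (A,hash)→3480, (C,nl)→5160, (A,nl_idx)→11920 …(+2); best=1600 via (C,merge)
  {ABD}: card=480; try (B,merge)→1060, (B,nl_idx)→1080, (B,hash)→1120, (D,hash)→1680, (B,nl)→2760, (D,merge)→3120 …(+1); best=1060 via (B,merge)
  {ABCD}: card=11520; try (C,hash)→3220, (B,hash)→3280, (C,merge)→6820, (B,merge)→12580, (C,nl_idx)→15940, (B,nl_idx)→18880 …(+2); best=3220 via (C,hash)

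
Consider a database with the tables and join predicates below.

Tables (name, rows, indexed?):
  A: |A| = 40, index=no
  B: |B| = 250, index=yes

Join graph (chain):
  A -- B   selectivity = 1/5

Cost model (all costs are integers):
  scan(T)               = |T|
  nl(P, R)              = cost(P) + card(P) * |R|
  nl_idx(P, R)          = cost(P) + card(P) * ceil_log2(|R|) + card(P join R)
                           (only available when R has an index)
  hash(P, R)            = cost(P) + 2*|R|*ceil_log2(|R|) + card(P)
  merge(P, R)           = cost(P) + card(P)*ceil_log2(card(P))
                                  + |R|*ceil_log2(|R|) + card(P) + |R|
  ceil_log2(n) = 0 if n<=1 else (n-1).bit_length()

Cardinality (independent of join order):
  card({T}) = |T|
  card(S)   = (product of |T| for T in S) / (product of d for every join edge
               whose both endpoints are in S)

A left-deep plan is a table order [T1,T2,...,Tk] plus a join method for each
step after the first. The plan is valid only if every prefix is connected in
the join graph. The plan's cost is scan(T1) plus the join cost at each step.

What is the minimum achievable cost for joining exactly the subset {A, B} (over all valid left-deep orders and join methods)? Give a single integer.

980

Selinger DP over subsets of {A,B}:
  {A}: scan cost=40, card=40
  {B}: scan cost=250, card=250
  {AB}: card=2000; try (A,hash)→980, (B,nl_idx)→2360, (B,merge)→2570, (A,merge)→2780, (B,hash)→4080, (B,nl)→10040 …(+1); best=980 via (A,hash)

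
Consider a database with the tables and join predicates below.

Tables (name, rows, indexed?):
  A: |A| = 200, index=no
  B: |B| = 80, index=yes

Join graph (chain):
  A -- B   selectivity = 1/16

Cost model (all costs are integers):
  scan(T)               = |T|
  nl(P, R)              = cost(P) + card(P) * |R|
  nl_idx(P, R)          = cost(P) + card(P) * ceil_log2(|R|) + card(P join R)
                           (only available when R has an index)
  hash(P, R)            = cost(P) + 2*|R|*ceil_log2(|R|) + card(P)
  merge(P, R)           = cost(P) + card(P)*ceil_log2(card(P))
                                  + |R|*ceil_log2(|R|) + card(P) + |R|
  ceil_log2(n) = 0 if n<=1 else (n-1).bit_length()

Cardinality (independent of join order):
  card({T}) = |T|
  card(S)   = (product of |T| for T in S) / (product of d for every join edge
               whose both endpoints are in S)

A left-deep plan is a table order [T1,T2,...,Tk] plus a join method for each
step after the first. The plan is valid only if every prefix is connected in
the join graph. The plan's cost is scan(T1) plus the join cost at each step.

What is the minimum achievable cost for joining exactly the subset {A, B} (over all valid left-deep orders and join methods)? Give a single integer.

Selinger DP over subsets of {A,B}:
  {A}: scan cost=200, card=200
  {B}: scan cost=80, card=80
  {AB}: card=1000; try (B,hash)→1520, (A,merge)→2520, (B,nl_idx)→2600, (B,merge)→2640, (A,hash)→3360, (A,nl)→16080 …(+1); best=1520 via (B,hash)

1520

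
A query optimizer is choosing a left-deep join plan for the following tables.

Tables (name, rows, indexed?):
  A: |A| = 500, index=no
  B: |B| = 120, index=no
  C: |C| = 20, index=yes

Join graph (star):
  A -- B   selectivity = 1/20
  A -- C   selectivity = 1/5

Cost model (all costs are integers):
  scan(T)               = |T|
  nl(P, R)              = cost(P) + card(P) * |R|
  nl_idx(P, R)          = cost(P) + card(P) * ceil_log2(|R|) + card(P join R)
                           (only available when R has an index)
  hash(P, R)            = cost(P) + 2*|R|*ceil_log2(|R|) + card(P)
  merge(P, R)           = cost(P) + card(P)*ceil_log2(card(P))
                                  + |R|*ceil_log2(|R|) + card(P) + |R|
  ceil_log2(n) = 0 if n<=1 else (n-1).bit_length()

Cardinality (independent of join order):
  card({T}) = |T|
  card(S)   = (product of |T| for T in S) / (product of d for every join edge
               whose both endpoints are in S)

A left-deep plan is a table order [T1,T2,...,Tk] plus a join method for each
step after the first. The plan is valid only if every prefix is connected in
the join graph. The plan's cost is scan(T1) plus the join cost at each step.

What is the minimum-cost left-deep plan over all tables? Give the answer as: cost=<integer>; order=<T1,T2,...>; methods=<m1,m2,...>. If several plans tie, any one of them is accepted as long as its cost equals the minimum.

Selinger DP (subsets sized 1..n):
  {A}: scan cost=500, card=500
  {B}: scan cost=120, card=120
  {C}: scan cost=20, card=20
  {AB}: card=3000; try (B,hash)→2680, (A,merge)→6080, (B,merge)→6460, (A,hash)→9240, (A,nl)→60120, (B,nl)→60500; best=2680 via (B,hash)
  {AC}: card=2000; try (C,hash)→1200, (C,nl_idx)→5000, (A,merge)→5140, (C,merge)→5620, (A,hash)→9040, (A,nl)→10020 …(+1); best=1200 via (C,hash)
  {ABC}: card=12000; try (B,hash)→4880, (C,hash)→5880, (B,merge)→26160, (C,nl_idx)→29680, (C,merge)→41800, (C,nl)→62680 …(+1); best=4880 via (B,hash)

cost=4880; order=A,C,B; methods=hash,hash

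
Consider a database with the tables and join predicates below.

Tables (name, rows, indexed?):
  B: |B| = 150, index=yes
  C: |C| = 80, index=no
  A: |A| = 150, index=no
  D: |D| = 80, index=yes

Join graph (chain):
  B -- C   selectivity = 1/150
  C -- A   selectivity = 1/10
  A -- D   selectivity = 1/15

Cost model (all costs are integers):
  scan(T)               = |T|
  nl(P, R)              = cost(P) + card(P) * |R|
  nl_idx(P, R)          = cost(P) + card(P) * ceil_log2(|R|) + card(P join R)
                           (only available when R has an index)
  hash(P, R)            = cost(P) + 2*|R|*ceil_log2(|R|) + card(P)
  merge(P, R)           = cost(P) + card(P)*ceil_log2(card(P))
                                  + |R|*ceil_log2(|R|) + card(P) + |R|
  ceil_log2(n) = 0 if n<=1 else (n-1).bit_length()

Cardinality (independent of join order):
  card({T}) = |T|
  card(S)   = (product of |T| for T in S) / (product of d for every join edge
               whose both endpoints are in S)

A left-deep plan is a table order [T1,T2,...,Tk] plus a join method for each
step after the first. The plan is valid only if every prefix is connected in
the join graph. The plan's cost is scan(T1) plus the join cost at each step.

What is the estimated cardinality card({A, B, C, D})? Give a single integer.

Tables in S: A(150), B(150), C(80), D(80)
Edges inside S: B-C(d=150), C-A(d=10), A-D(d=15)
numerator = 150 * 150 * 80 * 80 = 144000000
denominator = 150 * 10 * 15 = 22500
card(S) = 144000000 / 22500 = 6400

6400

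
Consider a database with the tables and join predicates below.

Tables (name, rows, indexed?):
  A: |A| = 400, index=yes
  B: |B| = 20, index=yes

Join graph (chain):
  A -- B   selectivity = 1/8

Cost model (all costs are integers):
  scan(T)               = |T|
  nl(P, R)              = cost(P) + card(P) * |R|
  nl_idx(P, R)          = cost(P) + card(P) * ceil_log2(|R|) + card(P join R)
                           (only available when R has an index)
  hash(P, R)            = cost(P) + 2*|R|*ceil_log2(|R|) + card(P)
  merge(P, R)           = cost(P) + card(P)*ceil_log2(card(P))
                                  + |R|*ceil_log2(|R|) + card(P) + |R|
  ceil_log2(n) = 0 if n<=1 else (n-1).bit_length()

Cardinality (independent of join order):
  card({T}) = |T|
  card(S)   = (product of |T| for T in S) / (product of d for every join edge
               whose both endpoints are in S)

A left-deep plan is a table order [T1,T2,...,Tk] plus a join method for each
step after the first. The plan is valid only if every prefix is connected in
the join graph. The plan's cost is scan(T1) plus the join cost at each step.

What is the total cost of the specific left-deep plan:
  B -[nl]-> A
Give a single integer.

8020

step 1: scan B: cost=20, card=20
step 2: join A via nl
    card(P join A) = 20*400/(8) = 1000
    cost = 20 + 20*400 = 8020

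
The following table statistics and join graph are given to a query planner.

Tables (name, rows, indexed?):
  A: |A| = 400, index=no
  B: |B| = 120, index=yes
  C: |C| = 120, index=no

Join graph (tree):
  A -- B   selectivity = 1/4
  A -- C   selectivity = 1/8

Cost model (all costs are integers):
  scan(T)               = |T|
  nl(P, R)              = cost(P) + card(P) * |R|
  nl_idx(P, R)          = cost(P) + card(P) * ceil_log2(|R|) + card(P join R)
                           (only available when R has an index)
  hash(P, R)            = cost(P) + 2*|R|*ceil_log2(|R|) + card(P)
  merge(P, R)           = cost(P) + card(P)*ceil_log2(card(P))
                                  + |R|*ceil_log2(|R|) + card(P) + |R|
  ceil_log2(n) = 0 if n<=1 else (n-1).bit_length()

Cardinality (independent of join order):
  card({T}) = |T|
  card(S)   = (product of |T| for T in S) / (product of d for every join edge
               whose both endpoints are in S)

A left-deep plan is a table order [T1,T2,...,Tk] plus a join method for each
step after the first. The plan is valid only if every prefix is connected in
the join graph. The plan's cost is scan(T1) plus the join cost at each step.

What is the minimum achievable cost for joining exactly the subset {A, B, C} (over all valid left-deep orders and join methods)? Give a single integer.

Selinger DP over subsets of {A,B,C}:
  {A}: scan cost=400, card=400
  {B}: scan cost=120, card=120
  {C}: scan cost=120, card=120
  {AB}: card=12000; try (B,hash)→2480, (A,merge)→5080, (B,merge)→5360, (A,hash)→7440, (B,nl_idx)→15200, (A,nl)→48120 …(+1); best=2480 via (B,hash)
  {AC}: card=6000; try (C,hash)→2480, (A,merge)→5080, (C,merge)→5360, (A,hash)→7440, (A,nl)→48120, (C,nl)→48400; best=2480 via (C,hash)
  {ABC}: card=180000; try (B,hash)→10160, (C,hash)→16160, (B,merge)→87440, (C,merge)→183440, (B,nl_idx)→224480, (B,nl)→722480 …(+1); best=10160 via (B,hash)

10160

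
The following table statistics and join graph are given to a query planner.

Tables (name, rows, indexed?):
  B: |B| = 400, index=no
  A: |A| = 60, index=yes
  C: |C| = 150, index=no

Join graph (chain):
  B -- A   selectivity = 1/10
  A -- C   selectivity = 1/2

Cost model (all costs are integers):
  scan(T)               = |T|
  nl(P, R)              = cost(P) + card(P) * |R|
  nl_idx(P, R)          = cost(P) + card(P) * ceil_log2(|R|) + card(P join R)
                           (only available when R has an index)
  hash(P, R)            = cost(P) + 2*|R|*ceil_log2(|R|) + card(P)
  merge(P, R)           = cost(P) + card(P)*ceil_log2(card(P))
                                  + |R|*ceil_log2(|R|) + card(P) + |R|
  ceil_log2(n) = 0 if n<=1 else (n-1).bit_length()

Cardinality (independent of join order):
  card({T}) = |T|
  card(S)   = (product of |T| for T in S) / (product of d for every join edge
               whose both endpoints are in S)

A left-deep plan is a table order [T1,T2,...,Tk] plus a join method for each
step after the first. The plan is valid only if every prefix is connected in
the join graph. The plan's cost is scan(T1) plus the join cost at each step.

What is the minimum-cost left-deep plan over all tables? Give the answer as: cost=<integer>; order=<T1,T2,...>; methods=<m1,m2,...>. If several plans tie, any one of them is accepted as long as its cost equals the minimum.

Selinger DP (subsets sized 1..n):
  {B}: scan cost=400, card=400
  {A}: scan cost=60, card=60
  {C}: scan cost=150, card=150
  {AB}: card=2400; try (A,hash)→1520, (B,merge)→4480, (A,merge)→4820, (A,nl_idx)→5200, (B,hash)→7320, (B,nl)→24060 …(+1); best=1520 via (A,hash)
  {AC}: card=4500; try (A,hash)→1020, (C,merge)→1830, (A,merge)→1920, (C,hash)→2520, (A,nl_idx)→5550, (C,nl)→9060 …(+1); best=1020 via (A,hash)
  {ABC}: card=180000; try (C,hash)→6320, (B,hash)→12720, (C,merge)→34070, (B,merge)→68020, (C,nl)→361520, (B,nl)→1801020; best=6320 via (C,hash)

cost=6320; order=B,A,C; methods=hash,hash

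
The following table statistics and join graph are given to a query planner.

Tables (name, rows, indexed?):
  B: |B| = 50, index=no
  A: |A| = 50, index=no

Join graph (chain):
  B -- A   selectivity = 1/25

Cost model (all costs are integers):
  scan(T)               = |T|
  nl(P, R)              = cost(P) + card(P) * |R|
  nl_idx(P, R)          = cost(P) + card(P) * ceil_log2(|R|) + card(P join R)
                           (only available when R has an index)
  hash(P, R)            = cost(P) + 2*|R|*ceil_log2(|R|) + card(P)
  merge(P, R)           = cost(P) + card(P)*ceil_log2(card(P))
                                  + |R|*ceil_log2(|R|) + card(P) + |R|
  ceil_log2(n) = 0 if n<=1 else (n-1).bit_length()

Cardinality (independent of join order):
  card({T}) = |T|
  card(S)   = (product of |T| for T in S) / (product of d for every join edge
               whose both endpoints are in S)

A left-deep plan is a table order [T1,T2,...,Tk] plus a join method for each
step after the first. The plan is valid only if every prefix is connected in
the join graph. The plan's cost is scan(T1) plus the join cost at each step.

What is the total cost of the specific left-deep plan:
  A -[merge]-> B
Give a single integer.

750

step 1: scan A: cost=50, card=50
step 2: join B via merge
    card(P join B) = 50*50/(25) = 100
    cost = 50 + 50*6 + 50*6 + 50 + 50 = 750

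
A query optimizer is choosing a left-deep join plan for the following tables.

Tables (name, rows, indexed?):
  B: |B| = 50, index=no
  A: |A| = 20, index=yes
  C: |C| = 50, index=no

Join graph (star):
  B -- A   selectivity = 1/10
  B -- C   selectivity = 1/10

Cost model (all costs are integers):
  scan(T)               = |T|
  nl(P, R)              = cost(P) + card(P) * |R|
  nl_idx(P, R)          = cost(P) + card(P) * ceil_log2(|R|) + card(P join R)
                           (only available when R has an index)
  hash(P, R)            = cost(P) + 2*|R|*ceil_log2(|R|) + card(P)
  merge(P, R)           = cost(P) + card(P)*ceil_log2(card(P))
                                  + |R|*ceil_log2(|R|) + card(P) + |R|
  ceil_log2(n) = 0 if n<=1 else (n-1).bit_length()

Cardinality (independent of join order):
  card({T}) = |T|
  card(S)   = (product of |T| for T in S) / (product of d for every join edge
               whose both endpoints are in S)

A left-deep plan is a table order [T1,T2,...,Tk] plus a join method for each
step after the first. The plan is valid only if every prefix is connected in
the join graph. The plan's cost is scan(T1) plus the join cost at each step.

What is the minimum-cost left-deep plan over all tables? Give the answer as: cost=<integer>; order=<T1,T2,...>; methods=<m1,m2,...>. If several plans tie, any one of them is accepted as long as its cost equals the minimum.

Selinger DP (subsets sized 1..n):
  {B}: scan cost=50, card=50
  {A}: scan cost=20, card=20
  {C}: scan cost=50, card=50
  {AB}: card=100; try (A,hash)→300, (A,nl_idx)→400, (B,merge)→490, (A,merge)→520, (B,hash)→640, (B,nl)→1020 …(+1); best=300 via (A,hash)
  {BC}: card=250; try (C,hash)→700, (B,hash)→700, (C,merge)→750, (B,merge)→750, (C,nl)→2550, (B,nl)→2550; best=700 via (C,hash)
  {ABC}: card=500; try (C,hash)→1000, (A,hash)→1150, (C,merge)→1450, (A,nl_idx)→2450, (A,merge)→3070, (C,nl)→5300 …(+1); best=1000 via (C,hash)

cost=1000; order=B,A,C; methods=hash,hash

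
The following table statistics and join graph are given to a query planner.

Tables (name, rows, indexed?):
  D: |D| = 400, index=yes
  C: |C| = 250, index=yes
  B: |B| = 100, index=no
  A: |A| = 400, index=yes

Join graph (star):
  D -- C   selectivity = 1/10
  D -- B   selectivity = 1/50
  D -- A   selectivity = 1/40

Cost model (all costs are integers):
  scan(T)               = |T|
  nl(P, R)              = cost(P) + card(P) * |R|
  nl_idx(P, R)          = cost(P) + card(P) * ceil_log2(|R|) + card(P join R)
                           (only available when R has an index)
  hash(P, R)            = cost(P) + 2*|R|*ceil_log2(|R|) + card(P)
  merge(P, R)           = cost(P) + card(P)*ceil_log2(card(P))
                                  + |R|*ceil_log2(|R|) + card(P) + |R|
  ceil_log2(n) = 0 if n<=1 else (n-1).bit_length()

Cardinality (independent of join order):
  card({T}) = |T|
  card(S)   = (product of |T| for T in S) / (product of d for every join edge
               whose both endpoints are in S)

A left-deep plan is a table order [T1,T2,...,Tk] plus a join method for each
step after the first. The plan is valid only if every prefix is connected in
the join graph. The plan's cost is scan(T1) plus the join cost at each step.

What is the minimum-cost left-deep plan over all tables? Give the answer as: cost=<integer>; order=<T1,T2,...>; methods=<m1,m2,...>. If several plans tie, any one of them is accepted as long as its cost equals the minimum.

Selinger DP (subsets sized 1..n):
  {D}: scan cost=400, card=400
  {C}: scan cost=250, card=250
  {B}: scan cost=100, card=100
  {A}: scan cost=400, card=400
  {CD}: card=10000; try (C,hash)→4800, (D,merge)→6500, (C,merge)→6650, (D,hash)→7700, (D,nl_idx)→12500, (C,nl_idx)→13600 …(+2); best=4800 via (C,hash)
  {BD}: card=800; try (D,nl_idx)→1800, (B,hash)→2200, (D,merge)→4900, (B,merge)→5200, (D,hash)→7400, (D,nl)→40100 …(+1); best=1800 via (D,nl_idx)
  {AD}: card=4000; try (D,hash)→8000, (D,nl_idx)→8000, (A,hash)→8000, (A,nl_idx)→8000, (D,merge)→8400, (A,merge)→8400 …(+2); best=8000 via (D,hash)
  {BCD}: card=20000; try (C,hash)→6600, (C,merge)→12850, (B,hash)→16200, (C,nl_idx)→28200, (B,merge)→155600, (C,nl)→201800 …(+1); best=6600 via (C,hash)
  {ACD}: card=100000; try (C,hash)→16000, (A,hash)→22000, (C,merge)→62250, (C,nl_idx)→140000, (A,merge)→158800, (A,nl_idx)→194800 …(+2); best=16000 via (C,hash)
  {ABD}: card=8000; try (A,hash)→9800, (B,hash)→13400, (A,merge)→14600, (A,nl_idx)→17000, (B,merge)→60800, (A,nl)→321800 …(+1); best=9800 via (A,hash)
  {ABCD}: card=200000; try (C,hash)→21800, (A,hash)→33800, (B,hash)→117400, (C,merge)→124050, (C,nl_idx)→273800, (A,merge)→330600 …(+5); best=21800 via (C,hash)

cost=21800; order=B,D,A,C; methods=nl_idx,hash,hash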